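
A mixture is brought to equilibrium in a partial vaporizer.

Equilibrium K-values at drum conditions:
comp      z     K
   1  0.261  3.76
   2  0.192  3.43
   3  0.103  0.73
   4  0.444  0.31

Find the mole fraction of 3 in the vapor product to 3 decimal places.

Newton–Raphson from ψ = 0.56:
  ψ = 0.560: g = -0.0514, g' = -1.082 → ψ = 0.512
Converged at ψ = 0.512.
Compositions from xᵢ = zᵢ/(1+ψ(Kᵢ−1)), yᵢ = Kᵢxᵢ:
  1: x = 0.108, y = 0.406
  2: x = 0.086, y = 0.293
  3: x = 0.120, y = 0.087
  4: x = 0.687, y = 0.213

y_3 = 0.087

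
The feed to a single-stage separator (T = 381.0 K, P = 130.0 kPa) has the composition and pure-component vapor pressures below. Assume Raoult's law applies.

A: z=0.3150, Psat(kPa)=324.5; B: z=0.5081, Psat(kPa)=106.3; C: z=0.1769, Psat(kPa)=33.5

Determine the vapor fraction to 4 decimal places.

ψ = 0.4166

Raoult's law: Kᵢ = Pᵢˢᵃᵗ/P = Pᵢˢᵃᵗ/130.0.
  K_A = 324.5/130.0 = 2.496154, K_B = 106.3/130.0 = 0.817692, K_C = 33.5/130.0 = 0.257692
Iterate (Newton) starting at ψ = 0.43:
  ψ = 0.4300: g = -0.00660, g' = -0.4913 → ψ = 0.4166
Converged at ψ = 0.4166.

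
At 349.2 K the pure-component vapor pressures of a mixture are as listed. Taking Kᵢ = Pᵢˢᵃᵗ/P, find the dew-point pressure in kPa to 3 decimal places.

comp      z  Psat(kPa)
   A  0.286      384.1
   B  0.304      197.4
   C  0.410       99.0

At the dew point ψ → 1, so Σzᵢ/Kᵢ = 1 with Kᵢ = Pᵢˢᵃᵗ/P ⇒ 1/P = Σzᵢ/Pᵢˢᵃᵗ.
1/P = 0.286/384.1 + 0.304/197.4 + 0.410/99.0 = 0.006426 ⇒ P = 155.617 kPa

Pdew = 155.617 kPa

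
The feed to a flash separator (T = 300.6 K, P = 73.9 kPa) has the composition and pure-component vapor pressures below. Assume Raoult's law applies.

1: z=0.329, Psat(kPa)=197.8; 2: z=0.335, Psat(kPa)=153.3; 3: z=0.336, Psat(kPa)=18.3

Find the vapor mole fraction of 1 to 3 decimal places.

Raoult's law: Kᵢ = Pᵢˢᵃᵗ/P = Pᵢˢᵃᵗ/73.9.
  K_1 = 197.8/73.9 = 2.67659, K_2 = 153.3/73.9 = 2.07442, K_3 = 18.3/73.9 = 0.24763
Newton–Raphson from V/F = 0.5:
  V/F = 0.500: g = 0.1290, g' = -0.926 → V/F = 0.639
  V/F = 0.639: g = -0.0074, g' = -1.057 → V/F = 0.632
Converged at V/F = 0.632.
Compositions from xᵢ = zᵢ/(1+V/F(Kᵢ−1)), yᵢ = Kᵢxᵢ:
  1: x = 0.160, y = 0.427
  2: x = 0.199, y = 0.414
  3: x = 0.641, y = 0.159

y_1 = 0.427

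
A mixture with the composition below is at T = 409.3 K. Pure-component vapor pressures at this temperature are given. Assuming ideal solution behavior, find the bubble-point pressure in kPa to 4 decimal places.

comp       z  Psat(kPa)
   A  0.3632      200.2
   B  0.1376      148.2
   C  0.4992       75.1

At the bubble point ψ → 0, so ΣzᵢKᵢ = 1 with Kᵢ = Pᵢˢᵃᵗ/P ⇒ P = ΣzᵢPᵢˢᵃᵗ.
P = 0.3632·200.2 + 0.1376·148.2 + 0.4992·75.1 = 130.5949 kPa

Pbub = 130.5949 kPa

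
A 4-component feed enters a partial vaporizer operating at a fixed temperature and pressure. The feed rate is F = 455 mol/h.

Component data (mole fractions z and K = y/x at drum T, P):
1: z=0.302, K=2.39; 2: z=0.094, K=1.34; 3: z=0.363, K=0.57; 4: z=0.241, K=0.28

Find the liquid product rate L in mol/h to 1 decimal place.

L = 375.0 mol/h

Let ψ = V/F and solve Σ zᵢ(Kᵢ−1)/(1+ψ(Kᵢ−1)) = 0.
Feasibility: ΣzᵢKᵢ = 1.122, Σzᵢ/Kᵢ = 1.694 — both > 1, two phases present.
Newton–Raphson from ψ = 0.34:
  ψ = 0.340: g = -0.0989, g' = -0.589 → ψ = 0.172
  ψ = 0.172: g = 0.0023, g' = -0.631 → ψ = 0.176
Converged at ψ = 0.176.
Then V = ψ·F = 0.1758·455 = 80.0 mol/h and L = F − V = 375.0 mol/h.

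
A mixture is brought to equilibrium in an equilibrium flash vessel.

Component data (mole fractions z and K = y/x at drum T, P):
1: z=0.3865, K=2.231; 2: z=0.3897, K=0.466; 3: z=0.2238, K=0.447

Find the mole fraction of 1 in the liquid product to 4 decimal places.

Rachford–Rice: g(ψ) = Σ zᵢ(Kᵢ−1)/(1+ψ(Kᵢ−1)) = 0.
g(0) = ΣzᵢKᵢ − 1 = 0.1439 and g(1) = 1 − Σzᵢ/Kᵢ = -0.5102, so a root lies in (0, 1).
Newton–Raphson from ψ = 0.64:
  ψ = 0.6400: g = -0.24158, g' = -0.6037 → ψ = 0.2398
  ψ = 0.2398: g = -0.01401, g' = -0.5863 → ψ = 0.2159
  ψ = 0.2159: g = 0.00011, g' = -0.5958 → ψ = 0.2161
Converged at ψ = 0.2161.
Compositions from xᵢ = zᵢ/(1+ψ(Kᵢ−1)), yᵢ = Kᵢxᵢ:
  1: x = 0.3053, y = 0.6811
  2: x = 0.4405, y = 0.2053
  3: x = 0.2542, y = 0.1136

x_1 = 0.3053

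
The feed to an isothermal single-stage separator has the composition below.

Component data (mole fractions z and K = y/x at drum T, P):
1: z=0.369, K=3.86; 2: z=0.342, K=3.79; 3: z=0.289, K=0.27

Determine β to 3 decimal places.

β = 0.872

Let β = V/F and solve Σ zᵢ(Kᵢ−1)/(1+β(Kᵢ−1)) = 0.
g(0) = ΣzᵢKᵢ − 1 = 1.799 and g(1) = 1 − Σzᵢ/Kᵢ = -0.256, so a root lies in (0, 1).
Newton–Raphson from β = 0.5:
  β = 0.500: g = 0.5005, g' = -1.357 → β = 0.869
  β = 0.869: g = 0.0048, g' = -1.627 → β = 0.872
Converged at β = 0.872.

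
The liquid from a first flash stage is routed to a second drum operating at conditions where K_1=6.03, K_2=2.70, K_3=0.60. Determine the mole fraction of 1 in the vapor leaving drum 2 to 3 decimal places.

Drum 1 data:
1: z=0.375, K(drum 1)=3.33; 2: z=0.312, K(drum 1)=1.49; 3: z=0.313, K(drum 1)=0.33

y_1 (drum 2) = 0.192

Drum 1:
Rachford–Rice: g(ψ₁) = Σ zᵢ(Kᵢ−1)/(1+ψ₁(Kᵢ−1)) = 0.
Feasibility: ΣzᵢKᵢ = 1.817, Σzᵢ/Kᵢ = 1.270 — both > 1, two phases present.
Newton iteration, ψ₁⁰ = 0.5:
  ψ₁ = 0.500: g = 0.2110, g' = -0.800 → ψ₁ = 0.764
  ψ₁ = 0.764: g = -0.0038, g' = -0.892 → ψ₁ = 0.759
Converged at ψ₁ = 0.759.
Drum-1 compositions:
  1: x = 0.135, y = 0.451
  2: x = 0.227, y = 0.339
  3: x = 0.637, y = 0.210
Drum-2 feed = drum-1 liquid: z₂ = (0.1354, 0.2274, 0.6372).
Drum 2:
Let ψ₂ = V/F and solve Σ zᵢ(Kᵢ−1)/(1+ψ₂(Kᵢ−1)) = 0.
g(0) = ΣzᵢKᵢ − 1 = 0.813 and g(1) = 1 − Σzᵢ/Kᵢ = -0.169, so a root lies in (0, 1).
Newton–Raphson from ψ₂ = 0.5:
  ψ₂ = 0.500: g = 0.0841, g' = -0.629 → ψ₂ = 0.634
  ψ₂ = 0.634: g = 0.0072, g' = -0.531 → ψ₂ = 0.647
  ψ₂ = 0.647: g = 0.0000, g' = -0.524 → ψ₂ = 0.648
Converged at ψ₂ = 0.648.
  1: x = 0.032, y = 0.192
  2: x = 0.108, y = 0.292
  3: x = 0.860, y = 0.516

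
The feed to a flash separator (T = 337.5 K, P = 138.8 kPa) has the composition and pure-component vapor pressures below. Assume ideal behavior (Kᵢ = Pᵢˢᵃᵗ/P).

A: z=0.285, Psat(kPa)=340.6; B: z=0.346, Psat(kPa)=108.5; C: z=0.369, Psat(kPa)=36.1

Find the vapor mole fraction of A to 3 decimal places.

y_A = 0.622

Raoult's law: Kᵢ = Pᵢˢᵃᵗ/P = Pᵢˢᵃᵗ/138.8.
  K_A = 340.6/138.8 = 2.45389, K_B = 108.5/138.8 = 0.78170, K_C = 36.1/138.8 = 0.26009
Newton iteration, ψ⁰ = 0.66:
  ψ = 0.660: g = -0.4104, g' = -0.951 → ψ = 0.228
  ψ = 0.228: g = -0.0970, g' = -0.650 → ψ = 0.079
  ψ = 0.079: g = 0.0046, g' = -0.729 → ψ = 0.086
Converged at ψ = 0.086.
Compositions from xᵢ = zᵢ/(1+ψ(Kᵢ−1)), yᵢ = Kᵢxᵢ:
  A: x = 0.253, y = 0.622
  B: x = 0.353, y = 0.276
  C: x = 0.394, y = 0.102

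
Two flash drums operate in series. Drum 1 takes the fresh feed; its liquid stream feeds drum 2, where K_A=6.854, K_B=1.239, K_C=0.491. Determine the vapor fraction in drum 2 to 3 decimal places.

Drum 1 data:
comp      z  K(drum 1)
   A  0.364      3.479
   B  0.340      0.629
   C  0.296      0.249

Drum 1:
Let ψ₁ = V/F and solve Σ zᵢ(Kᵢ−1)/(1+ψ₁(Kᵢ−1)) = 0.
Check two-phase: ΣzᵢKᵢ = 1.554 > 1 and Σzᵢ/Kᵢ = 1.834 > 1, so g(0) = 0.554 > 0 and g(1) = -0.834 < 0.
Iterate (Newton) starting at ψ₁ = 0.34:
  ψ₁ = 0.340: g = 0.0468, g' = -1.021 → ψ₁ = 0.386
  ψ₁ = 0.386: g = 0.0010, g' = -0.979 → ψ₁ = 0.387
Converged at ψ₁ = 0.387.
Drum-1 compositions:
  A: x = 0.186, y = 0.646
  B: x = 0.397, y = 0.250
  C: x = 0.417, y = 0.104
Drum-2 feed = drum-1 liquid: z₂ = (0.1858, 0.3970, 0.4172).
Drum 2:
Rachford–Rice: g(ψ₂) = Σ zᵢ(Kᵢ−1)/(1+ψ₂(Kᵢ−1)) = 0.
Feasibility: ΣzᵢKᵢ = 1.970, Σzᵢ/Kᵢ = 1.197 — both > 1, two phases present.
Newton iteration, ψ₂⁰ = 0.5:
  ψ₂ = 0.500: g = 0.0769, g' = -0.625 → ψ₂ = 0.623
  ψ₂ = 0.623: g = 0.0057, g' = -0.544 → ψ₂ = 0.633
Converged at ψ₂ = 0.633.
  A: x = 0.039, y = 0.270
  B: x = 0.345, y = 0.427
  C: x = 0.616, y = 0.302

V/F (drum 2) = 0.633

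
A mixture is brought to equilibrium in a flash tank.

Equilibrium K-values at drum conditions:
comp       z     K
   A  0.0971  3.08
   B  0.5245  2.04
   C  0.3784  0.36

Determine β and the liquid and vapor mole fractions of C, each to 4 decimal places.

Let β = V/F and solve Σ zᵢ(Kᵢ−1)/(1+β(Kᵢ−1)) = 0.
Feasibility: ΣzᵢKᵢ = 1.5053, Σzᵢ/Kᵢ = 1.3397 — both > 1, two phases present.
Newton iteration, β⁰ = 0.57:
  β = 0.5700: g = 0.05362, g' = -0.6957 → β = 0.6471
  β = 0.6471: g = -0.00120, g' = -0.7306 → β = 0.6454
Converged at β = 0.6454.
Compositions from xᵢ = zᵢ/(1+β(Kᵢ−1)), yᵢ = Kᵢxᵢ:
  A: x = 0.0415, y = 0.1277
  B: x = 0.3138, y = 0.6402
  C: x = 0.6447, y = 0.2321

β = 0.6454, x_C = 0.6447, y_C = 0.2321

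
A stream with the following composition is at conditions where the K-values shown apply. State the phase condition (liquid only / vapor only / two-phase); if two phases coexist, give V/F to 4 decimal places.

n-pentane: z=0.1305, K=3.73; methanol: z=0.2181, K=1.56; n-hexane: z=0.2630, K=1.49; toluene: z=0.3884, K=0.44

ΣzᵢKᵢ = 1.3898; Σzᵢ/Kᵢ = 1.2340.
Both exceed 1, so a two-phase solution exists.
Material balance + equilibrium reduce to Σ zᵢ(Kᵢ−1)/(1+ψ(Kᵢ−1)) = 0.
Newton–Raphson from ψ = 0.7:
  ψ = 0.7000: g = -0.05165, g' = -0.5146 → ψ = 0.5996
  ψ = 0.5996: g = -0.00132, g' = -0.4920 → ψ = 0.5969
Converged at ψ = 0.5969.

two-phase, V/F = 0.5969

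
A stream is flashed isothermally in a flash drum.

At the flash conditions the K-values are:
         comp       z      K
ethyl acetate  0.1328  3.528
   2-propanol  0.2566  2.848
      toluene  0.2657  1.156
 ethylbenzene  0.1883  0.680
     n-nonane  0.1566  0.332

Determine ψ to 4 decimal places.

Material balance + equilibrium reduce to Σ zᵢ(Kᵢ−1)/(1+ψ(Kᵢ−1)) = 0.
Feasibility: ΣzᵢKᵢ = 1.6865, Σzᵢ/Kᵢ = 1.1062 — both > 1, two phases present.
Iterate (Newton) starting at ψ = 0.51:
  ψ = 0.5100: g = 0.19849, g' = -0.5880 → ψ = 0.8476
  ψ = 0.8476: g = 0.00441, g' = -0.6316 → ψ = 0.8545
Converged at ψ = 0.8545.

ψ = 0.8545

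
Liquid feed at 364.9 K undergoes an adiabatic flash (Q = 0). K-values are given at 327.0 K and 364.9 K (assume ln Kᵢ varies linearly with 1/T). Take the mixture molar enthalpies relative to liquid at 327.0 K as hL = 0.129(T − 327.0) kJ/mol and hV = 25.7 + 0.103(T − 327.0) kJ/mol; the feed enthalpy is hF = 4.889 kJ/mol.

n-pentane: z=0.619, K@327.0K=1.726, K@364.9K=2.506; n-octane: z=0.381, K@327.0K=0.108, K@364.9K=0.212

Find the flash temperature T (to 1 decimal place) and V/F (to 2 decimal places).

Adiabatic flash: solve Rachford–Rice at each trial T, then check hF = ψ·hV(T) + (1−ψ)·hL(T).
  T = 327.0 K: K = (1.726, 0.108), RR gives ψ = 0.169, H_out = 4.347 kJ/mol
  T = 364.9 K: K = (2.506, 0.212), RR gives ψ = 0.533, H_out = 18.051 kJ/mol
  T = 345.9 K: K = (2.100, 0.154), RR gives ψ = 0.385, H_out = 12.152 kJ/mol
  T = 336.4 K: K = (1.908, 0.129), RR gives ψ = 0.292, H_out = 8.634 kJ/mol
  T = 331.7 K: K = (1.816, 0.118), RR gives ψ = 0.235, H_out = 6.624 kJ/mol
  T = 329.4 K: K = (1.772, 0.113), RR gives ψ = 0.204, H_out = 5.549 kJ/mol
Linear interpolation between T = 327.0 (H_out = 4.347) and T = 329.4 (H_out = 5.549) on hF = 4.889 gives T ≈ 328.1 K, at which ψ = 0.19.

T = 328.1 K, V/F = 0.19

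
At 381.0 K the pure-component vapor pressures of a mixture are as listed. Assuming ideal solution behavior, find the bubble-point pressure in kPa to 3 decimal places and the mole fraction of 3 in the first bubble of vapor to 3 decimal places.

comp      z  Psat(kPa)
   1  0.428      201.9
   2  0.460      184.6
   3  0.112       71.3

Pbub = 179.315 kPa, y_3 = 0.045

At the bubble point ψ → 0, so ΣzᵢKᵢ = 1 with Kᵢ = Pᵢˢᵃᵗ/P ⇒ P = ΣzᵢPᵢˢᵃᵗ.
P = 0.428·201.9 + 0.460·184.6 + 0.112·71.3 = 179.315 kPa
yᵢ = zᵢPᵢˢᵃᵗ/P ⇒ y_3 = 0.112·71.3/179.315 = 0.045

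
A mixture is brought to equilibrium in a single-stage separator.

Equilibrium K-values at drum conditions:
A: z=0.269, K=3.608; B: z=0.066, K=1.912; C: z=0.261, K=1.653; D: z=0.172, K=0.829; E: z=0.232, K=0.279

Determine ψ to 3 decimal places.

ψ = 0.738

Let ψ = V/F and solve Σ zᵢ(Kᵢ−1)/(1+ψ(Kᵢ−1)) = 0.
Check two-phase: ΣzᵢKᵢ = 1.735 > 1 and Σzᵢ/Kᵢ = 1.306 > 1, so g(0) = 0.735 > 0 and g(1) = -0.306 < 0.
Iterate (Newton) starting at ψ = 0.44:
  ψ = 0.440: g = 0.2252, g' = -0.756 → ψ = 0.738
Converged at ψ = 0.738.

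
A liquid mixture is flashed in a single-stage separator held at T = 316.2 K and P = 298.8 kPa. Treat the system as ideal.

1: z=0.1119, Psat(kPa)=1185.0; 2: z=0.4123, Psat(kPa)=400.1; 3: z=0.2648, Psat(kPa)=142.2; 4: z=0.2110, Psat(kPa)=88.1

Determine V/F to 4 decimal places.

V/F = 0.2168

Raoult's law: Kᵢ = Pᵢˢᵃᵗ/P = Pᵢˢᵃᵗ/298.8.
  K_1 = 1185.0/298.8 = 3.965863, K_2 = 400.1/298.8 = 1.339023, K_3 = 142.2/298.8 = 0.475904, K_4 = 88.1/298.8 = 0.294846
Rachford–Rice: g(V/F) = Σ zᵢ(Kᵢ−1)/(1+V/F(Kᵢ−1)) = 0.
g(0) = ΣzᵢKᵢ − 1 = 0.1841 and g(1) = 1 − Σzᵢ/Kᵢ = -0.6082, so a root lies in (0, 1).
Newton–Raphson from V/F = 0.33:
  V/F = 0.3300: g = -0.06828, g' = -0.5743 → V/F = 0.2111
  V/F = 0.2111: g = 0.00368, g' = -0.6503 → V/F = 0.2168
Converged at V/F = 0.2168.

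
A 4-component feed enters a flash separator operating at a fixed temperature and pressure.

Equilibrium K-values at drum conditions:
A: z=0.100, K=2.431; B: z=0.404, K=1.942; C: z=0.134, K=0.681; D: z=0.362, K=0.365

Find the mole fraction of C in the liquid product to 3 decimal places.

Let β = V/F and solve Σ zᵢ(Kᵢ−1)/(1+β(Kᵢ−1)) = 0.
Feasibility: ΣzᵢKᵢ = 1.251, Σzᵢ/Kᵢ = 1.438 — both > 1, two phases present.
Newton iteration, β⁰ = 0.5:
  β = 0.500: g = -0.0455, g' = -0.568 → β = 0.420
  β = 0.420: g = -0.0007, g' = -0.554 → β = 0.419
Converged at β = 0.419.
Compositions from xᵢ = zᵢ/(1+β(Kᵢ−1)), yᵢ = Kᵢxᵢ:
  A: x = 0.063, y = 0.152
  B: x = 0.290, y = 0.563
  C: x = 0.155, y = 0.105
  D: x = 0.493, y = 0.180

x_C = 0.155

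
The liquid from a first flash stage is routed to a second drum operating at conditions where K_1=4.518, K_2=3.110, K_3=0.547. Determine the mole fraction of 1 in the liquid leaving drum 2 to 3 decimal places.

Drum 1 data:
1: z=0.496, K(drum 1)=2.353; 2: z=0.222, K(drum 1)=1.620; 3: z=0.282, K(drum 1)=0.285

Drum 1:
Material balance + equilibrium reduce to Σ zᵢ(Kᵢ−1)/(1+ψ₁(Kᵢ−1)) = 0.
Feasibility: ΣzᵢKᵢ = 1.607, Σzᵢ/Kᵢ = 1.337 — both > 1, two phases present.
Iterate (Newton) starting at ψ₁ = 0.46:
  ψ₁ = 0.460: g = 0.2203, g' = -0.717 → ψ₁ = 0.767
  ψ₁ = 0.767: g = -0.0242, g' = -0.965 → ψ₁ = 0.742
Converged at ψ₁ = 0.742.
Drum-1 compositions:
  1: x = 0.248, y = 0.583
  2: x = 0.152, y = 0.246
  3: x = 0.600, y = 0.171
Drum-2 feed = drum-1 liquid: z₂ = (0.2476, 0.1521, 0.6004).
Drum 2:
Let ψ₂ = V/F and solve Σ zᵢ(Kᵢ−1)/(1+ψ₂(Kᵢ−1)) = 0.
Check two-phase: ΣzᵢKᵢ = 1.920 > 1 and Σzᵢ/Kᵢ = 1.201 > 1, so g(0) = 0.920 > 0 and g(1) = -0.201 < 0.
Iterate (Newton) starting at ψ₂ = 0.5:
  ψ₂ = 0.500: g = 0.1202, g' = -0.769 → ψ₂ = 0.656
  ψ₂ = 0.656: g = 0.0107, g' = -0.648 → ψ₂ = 0.673
Converged at ψ₂ = 0.673.
  1: x = 0.074, y = 0.332
  2: x = 0.063, y = 0.195
  3: x = 0.864, y = 0.472

x_1 (drum 2) = 0.074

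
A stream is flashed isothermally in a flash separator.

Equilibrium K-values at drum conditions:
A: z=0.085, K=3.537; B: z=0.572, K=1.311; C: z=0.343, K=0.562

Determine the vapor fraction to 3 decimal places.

Let ψ = V/F and solve Σ zᵢ(Kᵢ−1)/(1+ψ(Kᵢ−1)) = 0.
Check two-phase: ΣzᵢKᵢ = 1.243 > 1 and Σzᵢ/Kᵢ = 1.071 > 1, so g(0) = 0.243 > 0 and g(1) = -0.071 < 0.
Newton–Raphson from ψ = 0.35:
  ψ = 0.350: g = 0.0972, g' = -0.290 → ψ = 0.685
  ψ = 0.685: g = 0.0108, g' = -0.245 → ψ = 0.729
Converged at ψ = 0.729.

ψ = 0.729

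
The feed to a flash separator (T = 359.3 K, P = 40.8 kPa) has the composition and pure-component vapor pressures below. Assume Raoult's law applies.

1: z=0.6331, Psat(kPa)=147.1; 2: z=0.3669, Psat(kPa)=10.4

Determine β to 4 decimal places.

Raoult's law: Kᵢ = Pᵢˢᵃᵗ/P = Pᵢˢᵃᵗ/40.8.
  K_1 = 147.1/40.8 = 3.605392, K_2 = 10.4/40.8 = 0.254902
Let β = V/F and solve Σ zᵢ(Kᵢ−1)/(1+β(Kᵢ−1)) = 0.
g(0) = ΣzᵢKᵢ − 1 = 1.3761 and g(1) = 1 − Σzᵢ/Kᵢ = -0.6150, so a root lies in (0, 1).
Iterate (Newton) starting at β = 0.5:
  β = 0.5000: g = 0.28063, g' = -1.3279 → β = 0.7113
  β = 0.7113: g = -0.00358, g' = -1.4500 → β = 0.7089
Converged at β = 0.7089.

β = 0.7089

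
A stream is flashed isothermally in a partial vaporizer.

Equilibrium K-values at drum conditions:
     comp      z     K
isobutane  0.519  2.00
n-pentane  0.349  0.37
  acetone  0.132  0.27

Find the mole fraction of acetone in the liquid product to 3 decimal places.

Let ψ = V/F and solve Σ zᵢ(Kᵢ−1)/(1+ψ(Kᵢ−1)) = 0.
Check two-phase: ΣzᵢKᵢ = 1.203 > 1 and Σzᵢ/Kᵢ = 1.692 > 1, so g(0) = 0.203 > 0 and g(1) = -0.692 < 0.
Iterate (Newton) starting at ψ = 0.5:
  ψ = 0.500: g = -0.1267, g' = -0.700 → ψ = 0.319
  ψ = 0.319: g = -0.0073, g' = -0.635 → ψ = 0.307
Converged at ψ = 0.307.
Compositions from xᵢ = zᵢ/(1+ψ(Kᵢ−1)), yᵢ = Kᵢxᵢ:
  isobutane: x = 0.397, y = 0.794
  n-pentane: x = 0.433, y = 0.160
  acetone: x = 0.170, y = 0.046

x_acetone = 0.170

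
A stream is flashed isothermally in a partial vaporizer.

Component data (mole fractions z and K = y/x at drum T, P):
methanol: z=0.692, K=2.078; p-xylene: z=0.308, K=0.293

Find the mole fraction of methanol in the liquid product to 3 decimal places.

x_methanol = 0.396

Let ψ = V/F and solve Σ zᵢ(Kᵢ−1)/(1+ψ(Kᵢ−1)) = 0.
Check two-phase: ΣzᵢKᵢ = 1.528 > 1 and Σzᵢ/Kᵢ = 1.384 > 1, so g(0) = 0.528 > 0 and g(1) = -0.384 < 0.
Iterate (Newton) starting at ψ = 0.5:
  ψ = 0.500: g = 0.1479, g' = -0.708 → ψ = 0.709
  ψ = 0.709: g = -0.0137, g' = -0.877 → ψ = 0.693
Converged at ψ = 0.693.
Compositions from xᵢ = zᵢ/(1+ψ(Kᵢ−1)), yᵢ = Kᵢxᵢ:
  methanol: x = 0.396, y = 0.823
  p-xylene: x = 0.604, y = 0.177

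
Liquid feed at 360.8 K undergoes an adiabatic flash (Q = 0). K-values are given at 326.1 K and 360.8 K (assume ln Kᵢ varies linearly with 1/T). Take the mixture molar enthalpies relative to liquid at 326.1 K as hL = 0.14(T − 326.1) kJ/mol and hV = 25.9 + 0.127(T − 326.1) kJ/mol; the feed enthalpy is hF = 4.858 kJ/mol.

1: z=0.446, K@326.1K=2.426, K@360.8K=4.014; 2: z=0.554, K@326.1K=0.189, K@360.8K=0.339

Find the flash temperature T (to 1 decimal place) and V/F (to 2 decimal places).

Adiabatic flash: solve Rachford–Rice at each trial T, then check hF = ψ·hV(T) + (1−ψ)·hL(T).
  T = 326.1 K: K = (2.426, 0.189), RR gives ψ = 0.161, H_out = 4.181 kJ/mol
  T = 360.8 K: K = (4.014, 0.339), RR gives ψ = 0.491, H_out = 17.352 kJ/mol
  T = 343.5 K: K = (3.163, 0.257), RR gives ψ = 0.344, H_out = 11.273 kJ/mol
  T = 334.8 K: K = (2.780, 0.221), RR gives ψ = 0.261, H_out = 7.960 kJ/mol
  T = 330.5 K: K = (2.601, 0.205), RR gives ψ = 0.215, H_out = 6.171 kJ/mol
  T = 328.3 K: K = (2.513, 0.197), RR gives ψ = 0.189, H_out = 5.199 kJ/mol
Linear interpolation between T = 326.1 (H_out = 4.181) and T = 328.3 (H_out = 5.199) on hF = 4.858 gives T ≈ 327.6 K, at which ψ = 0.18.

T = 327.6 K, V/F = 0.18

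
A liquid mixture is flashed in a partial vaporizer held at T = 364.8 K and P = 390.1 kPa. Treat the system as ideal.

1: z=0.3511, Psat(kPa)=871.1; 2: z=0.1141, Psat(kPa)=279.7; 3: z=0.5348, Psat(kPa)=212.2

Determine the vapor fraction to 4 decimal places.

Raoult's law: Kᵢ = Pᵢˢᵃᵗ/P = Pᵢˢᵃᵗ/390.1.
  K_1 = 871.1/390.1 = 2.233017, K_2 = 279.7/390.1 = 0.716996, K_3 = 212.2/390.1 = 0.543963
Rachford–Rice: g(ψ) = Σ zᵢ(Kᵢ−1)/(1+ψ(Kᵢ−1)) = 0.
Feasibility: ΣzᵢKᵢ = 1.1567, Σzᵢ/Kᵢ = 1.2995 — both > 1, two phases present.
Newton–Raphson from ψ = 0.63:
  ψ = 0.6300: g = -0.13786, g' = -0.4016 → ψ = 0.2867
  ψ = 0.2867: g = 0.00412, g' = -0.4494 → ψ = 0.2959
Converged at ψ = 0.2959.

ψ = 0.2959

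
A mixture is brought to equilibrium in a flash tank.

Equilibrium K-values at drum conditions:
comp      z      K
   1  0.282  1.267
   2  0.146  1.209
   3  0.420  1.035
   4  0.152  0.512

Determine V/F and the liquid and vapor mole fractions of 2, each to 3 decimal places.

V/F = 0.616, x_2 = 0.129, y_2 = 0.156

Newton–Raphson from V/F = 0.5:
  V/F = 0.500: g = 0.0104, g' = -0.085 → V/F = 0.623
  V/F = 0.623: g = -0.0006, g' = -0.095 → V/F = 0.616
Converged at V/F = 0.616.
Compositions from xᵢ = zᵢ/(1+V/F(Kᵢ−1)), yᵢ = Kᵢxᵢ:
  1: x = 0.242, y = 0.307
  2: x = 0.129, y = 0.156
  3: x = 0.411, y = 0.426
  4: x = 0.217, y = 0.111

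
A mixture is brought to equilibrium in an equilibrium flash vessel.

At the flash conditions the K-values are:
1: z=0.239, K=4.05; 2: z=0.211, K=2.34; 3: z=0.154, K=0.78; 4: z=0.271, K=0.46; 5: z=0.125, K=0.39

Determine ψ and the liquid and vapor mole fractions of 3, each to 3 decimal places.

ψ = 0.656, x_3 = 0.180, y_3 = 0.140

Material balance + equilibrium reduce to Σ zᵢ(Kᵢ−1)/(1+ψ(Kᵢ−1)) = 0.
Check two-phase: ΣzᵢKᵢ = 1.755 > 1 and Σzᵢ/Kᵢ = 1.256 > 1, so g(0) = 0.755 > 0 and g(1) = -0.256 < 0.
Newton iteration, ψ⁰ = 0.46:
  ψ = 0.460: g = 0.1399, g' = -0.769 → ψ = 0.642
  ψ = 0.642: g = 0.0097, g' = -0.684 → ψ = 0.656
Converged at ψ = 0.656.
Compositions from xᵢ = zᵢ/(1+ψ(Kᵢ−1)), yᵢ = Kᵢxᵢ:
  1: x = 0.080, y = 0.323
  2: x = 0.112, y = 0.263
  3: x = 0.180, y = 0.140
  4: x = 0.420, y = 0.193
  5: x = 0.208, y = 0.081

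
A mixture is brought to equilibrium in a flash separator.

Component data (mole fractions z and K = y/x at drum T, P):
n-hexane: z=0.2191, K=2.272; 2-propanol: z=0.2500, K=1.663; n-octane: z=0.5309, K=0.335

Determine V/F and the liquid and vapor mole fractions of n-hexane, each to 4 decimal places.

V/F = 0.1383, x_n-hexane = 0.1863, y_n-hexane = 0.4233

Rachford–Rice: g(V/F) = Σ zᵢ(Kᵢ−1)/(1+V/F(Kᵢ−1)) = 0.
g(0) = ΣzᵢKᵢ − 1 = 0.0914 and g(1) = 1 − Σzᵢ/Kᵢ = -0.8315, so a root lies in (0, 1).
Newton–Raphson from V/F = 0.59:
  V/F = 0.5900: g = -0.30265, g' = -0.8083 → V/F = 0.2156
  V/F = 0.2156: g = -0.04839, g' = -0.6224 → V/F = 0.1378
  V/F = 0.1378: g = 0.00032, g' = -0.6334 → V/F = 0.1383
Converged at V/F = 0.1383.
Compositions from xᵢ = zᵢ/(1+V/F(Kᵢ−1)), yᵢ = Kᵢxᵢ:
  n-hexane: x = 0.1863, y = 0.4233
  2-propanol: x = 0.2290, y = 0.3808
  n-octane: x = 0.5847, y = 0.1959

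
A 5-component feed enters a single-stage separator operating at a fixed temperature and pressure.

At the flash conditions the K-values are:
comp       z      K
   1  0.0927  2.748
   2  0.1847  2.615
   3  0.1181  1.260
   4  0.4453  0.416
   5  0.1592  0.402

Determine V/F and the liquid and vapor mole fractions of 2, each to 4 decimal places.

V/F = 0.1614, x_2 = 0.1465, y_2 = 0.3831

Material balance + equilibrium reduce to Σ zᵢ(Kᵢ−1)/(1+V/F(Kᵢ−1)) = 0.
Check two-phase: ΣzᵢKᵢ = 1.1358 > 1 and Σzᵢ/Kᵢ = 1.6645 > 1, so g(0) = 0.1358 > 0 and g(1) = -0.6645 < 0.
Newton iteration, V/F⁰ = 0.3:
  V/F = 0.3000: g = -0.09559, g' = -0.6551 → V/F = 0.1541
  V/F = 0.1541: g = 0.00539, g' = -0.7445 → V/F = 0.1613
  V/F = 0.1613: g = 0.00002, g' = -0.7377 → V/F = 0.1614
Converged at V/F = 0.1614.
Compositions from xᵢ = zᵢ/(1+V/F(Kᵢ−1)), yᵢ = Kᵢxᵢ:
  1: x = 0.0723, y = 0.1987
  2: x = 0.1465, y = 0.3831
  3: x = 0.1133, y = 0.1428
  4: x = 0.4916, y = 0.2045
  5: x = 0.1762, y = 0.0708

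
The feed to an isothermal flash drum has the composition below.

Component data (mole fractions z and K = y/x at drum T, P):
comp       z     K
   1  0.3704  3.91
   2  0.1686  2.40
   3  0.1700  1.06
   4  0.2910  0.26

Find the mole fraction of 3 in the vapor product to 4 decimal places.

Newton–Raphson from V/F = 0.5:
  V/F = 0.5000: g = 0.24599, g' = -1.0368 → V/F = 0.7373
  V/F = 0.7373: g = -0.00526, g' = -1.1693 → V/F = 0.7327
Converged at V/F = 0.7327.
Compositions from xᵢ = zᵢ/(1+V/F(Kᵢ−1)), yᵢ = Kᵢxᵢ:
  1: x = 0.1183, y = 0.4624
  2: x = 0.0832, y = 0.1997
  3: x = 0.1628, y = 0.1726
  4: x = 0.6357, y = 0.1653

y_3 = 0.1726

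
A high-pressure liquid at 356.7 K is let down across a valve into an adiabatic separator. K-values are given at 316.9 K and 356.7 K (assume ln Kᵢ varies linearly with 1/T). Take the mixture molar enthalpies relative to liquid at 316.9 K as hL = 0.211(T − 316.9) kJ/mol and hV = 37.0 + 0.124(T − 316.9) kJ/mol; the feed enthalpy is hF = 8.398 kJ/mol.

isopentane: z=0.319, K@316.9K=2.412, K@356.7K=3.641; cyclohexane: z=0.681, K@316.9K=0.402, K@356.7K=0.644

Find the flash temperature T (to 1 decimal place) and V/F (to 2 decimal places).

Adiabatic flash: solve Rachford–Rice at each trial T, then check hF = ψ·hV(T) + (1−ψ)·hL(T).
  T = 316.9 K: K = (2.412, 0.402), RR gives ψ = 0.051, H_out = 1.893 kJ/mol
  T = 356.7 K: K = (3.641, 0.644), RR gives ψ = 0.638, H_out = 29.802 kJ/mol
  T = 336.8 K: K = (3.000, 0.516), RR gives ψ = 0.318, H_out = 15.431 kJ/mol
  T = 326.9 K: K = (2.700, 0.457), RR gives ψ = 0.187, H_out = 8.882 kJ/mol
  T = 321.9 K: K = (2.554, 0.429), RR gives ψ = 0.121, H_out = 5.471 kJ/mol
  T = 324.4 K: K = (2.627, 0.443), RR gives ψ = 0.154, H_out = 7.193 kJ/mol
  T = 325.6 K: K = (2.662, 0.450), RR gives ψ = 0.170, H_out = 8.007 kJ/mol
Linear interpolation between T = 325.6 (H_out = 8.007) and T = 326.9 (H_out = 8.882) on hF = 8.398 gives T ≈ 326.2 K, at which ψ = 0.18.

T = 326.2 K, V/F = 0.18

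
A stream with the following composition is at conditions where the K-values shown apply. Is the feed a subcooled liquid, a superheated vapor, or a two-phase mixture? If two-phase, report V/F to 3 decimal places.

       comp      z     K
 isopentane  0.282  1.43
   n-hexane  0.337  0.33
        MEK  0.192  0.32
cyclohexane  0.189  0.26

ΣzᵢKᵢ = 0.625; Σzᵢ/Kᵢ = 2.545.
Since ΣzᵢKᵢ < 1 the mixture is below its bubble point — single liquid phase.

subcooled liquid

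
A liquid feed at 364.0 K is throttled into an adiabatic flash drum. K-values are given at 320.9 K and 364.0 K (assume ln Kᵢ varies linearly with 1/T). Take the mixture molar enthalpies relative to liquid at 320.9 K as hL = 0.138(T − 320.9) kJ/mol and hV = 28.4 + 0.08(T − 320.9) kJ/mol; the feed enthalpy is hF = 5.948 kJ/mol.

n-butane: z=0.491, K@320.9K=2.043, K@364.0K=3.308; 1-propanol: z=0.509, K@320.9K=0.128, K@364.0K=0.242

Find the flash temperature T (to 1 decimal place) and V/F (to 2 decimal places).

Adiabatic flash: solve Rachford–Rice at each trial T, then check hF = ψ·hV(T) + (1−ψ)·hL(T).
  T = 320.9 K: K = (2.043, 0.128), RR gives ψ = 0.075, H_out = 2.132 kJ/mol
  T = 364.0 K: K = (3.308, 0.242), RR gives ψ = 0.427, H_out = 17.013 kJ/mol
  T = 342.4 K: K = (2.638, 0.179), RR gives ψ = 0.288, H_out = 10.776 kJ/mol
  T = 331.6 K: K = (2.330, 0.152), RR gives ψ = 0.196, H_out = 6.933 kJ/mol
  T = 326.2 K: K = (2.183, 0.140), RR gives ψ = 0.140, H_out = 4.674 kJ/mol
  T = 328.9 K: K = (2.256, 0.146), RR gives ψ = 0.169, H_out = 5.839 kJ/mol
  T = 330.2 K: K = (2.291, 0.149), RR gives ψ = 0.183, H_out = 6.374 kJ/mol
Linear interpolation between T = 328.9 (H_out = 5.839) and T = 330.2 (H_out = 6.374) on hF = 5.948 gives T ≈ 329.2 K, at which ψ = 0.17.

T = 329.2 K, V/F = 0.17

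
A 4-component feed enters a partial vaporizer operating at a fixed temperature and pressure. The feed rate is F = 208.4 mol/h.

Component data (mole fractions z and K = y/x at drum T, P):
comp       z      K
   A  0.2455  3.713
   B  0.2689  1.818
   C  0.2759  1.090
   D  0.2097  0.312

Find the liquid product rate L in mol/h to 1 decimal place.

Rachford–Rice: g(β) = Σ zᵢ(Kᵢ−1)/(1+β(Kᵢ−1)) = 0.
Check two-phase: ΣzᵢKᵢ = 1.7666 > 1 and Σzᵢ/Kᵢ = 1.1393 > 1, so g(0) = 0.7666 > 0 and g(1) = -0.1393 < 0.
Iterate (Newton) starting at β = 0.55:
  β = 0.5500: g = 0.21052, g' = -0.6355 → β = 0.8813
  β = 0.8813: g = -0.01924, g' = -0.8603 → β = 0.8589
  β = 0.8589: g = -0.00046, g' = -0.8201 → β = 0.8584
Converged at β = 0.8584.
Then V = β·F = 0.8584·208.4 = 178.9 mol/h and L = F − V = 29.5 mol/h.

L = 29.5 mol/h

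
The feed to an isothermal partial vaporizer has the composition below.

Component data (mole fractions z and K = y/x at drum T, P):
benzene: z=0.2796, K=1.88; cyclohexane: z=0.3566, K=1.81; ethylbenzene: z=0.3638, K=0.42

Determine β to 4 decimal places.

β = 0.6639

Let β = V/F and solve Σ zᵢ(Kᵢ−1)/(1+β(Kᵢ−1)) = 0.
g(0) = ΣzᵢKᵢ − 1 = 0.3239 and g(1) = 1 − Σzᵢ/Kᵢ = -0.2119, so a root lies in (0, 1).
Iterate (Newton) starting at β = 0.32:
  β = 0.3200: g = 0.16228, g' = -0.4639 → β = 0.6698
  β = 0.6698: g = -0.00300, g' = -0.5113 → β = 0.6639
Converged at β = 0.6639.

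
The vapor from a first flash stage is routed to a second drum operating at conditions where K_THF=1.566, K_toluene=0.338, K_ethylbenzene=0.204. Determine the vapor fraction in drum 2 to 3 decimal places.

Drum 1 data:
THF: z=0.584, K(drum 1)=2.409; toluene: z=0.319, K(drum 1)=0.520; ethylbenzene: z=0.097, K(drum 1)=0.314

Drum 1:
Newton iteration, ψ₁⁰ = 0.32:
  ψ₁ = 0.320: g = 0.3010, g' = -0.728 → ψ₁ = 0.733
  ψ₁ = 0.733: g = 0.0345, g' = -0.640 → ψ₁ = 0.787
  ψ₁ = 0.787: g = -0.0006, g' = -0.666 → ψ₁ = 0.786
Converged at ψ₁ = 0.786.
Drum-1 compositions:
  THF: x = 0.277, y = 0.667
  toluene: x = 0.512, y = 0.266
  ethylbenzene: x = 0.211, y = 0.066
Drum-2 feed = drum-1 vapor: z₂ = (0.6675, 0.2664, 0.0661).
Drum 2:
Rachford–Rice: g(ψ₂) = Σ zᵢ(Kᵢ−1)/(1+ψ₂(Kᵢ−1)) = 0.
g(0) = ΣzᵢKᵢ − 1 = 0.149 and g(1) = 1 − Σzᵢ/Kᵢ = -0.539, so a root lies in (0, 1).
Iterate (Newton) starting at ψ₂ = 0.5:
  ψ₂ = 0.500: g = -0.0566, g' = -0.506 → ψ₂ = 0.388
  ψ₂ = 0.388: g = -0.0038, g' = -0.443 → ψ₂ = 0.380
Converged at ψ₂ = 0.380.
  THF: x = 0.549, y = 0.860
  toluene: x = 0.356, y = 0.120
  ethylbenzene: x = 0.095, y = 0.019

V/F (drum 2) = 0.380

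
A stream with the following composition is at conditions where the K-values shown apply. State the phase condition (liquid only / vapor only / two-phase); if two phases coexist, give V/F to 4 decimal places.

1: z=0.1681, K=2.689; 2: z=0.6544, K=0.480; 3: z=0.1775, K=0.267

liquid only

ΣzᵢKᵢ = 0.8135; Σzᵢ/Kᵢ = 2.0906.
Since ΣzᵢKᵢ < 1 the mixture is below its bubble point — single liquid phase.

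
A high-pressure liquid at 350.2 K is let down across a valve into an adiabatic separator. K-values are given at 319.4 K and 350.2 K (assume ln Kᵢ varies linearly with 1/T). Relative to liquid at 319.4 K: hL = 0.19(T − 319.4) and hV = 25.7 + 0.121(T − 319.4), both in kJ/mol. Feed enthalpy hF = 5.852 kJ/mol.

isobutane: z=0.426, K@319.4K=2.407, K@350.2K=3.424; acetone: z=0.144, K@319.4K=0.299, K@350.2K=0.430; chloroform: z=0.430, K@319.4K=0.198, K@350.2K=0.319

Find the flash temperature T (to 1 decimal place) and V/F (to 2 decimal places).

Adiabatic flash: solve Rachford–Rice at each trial T, then check hF = ψ·hV(T) + (1−ψ)·hL(T).
  T = 319.4 K: K = (2.407, 0.299, 0.198), RR gives ψ = 0.140, H_out = 3.606 kJ/mol
  T = 350.2 K: K = (3.424, 0.430, 0.319), RR gives ψ = 0.414, H_out = 15.616 kJ/mol
  T = 334.8 K: K = (2.894, 0.362, 0.254), RR gives ψ = 0.289, H_out = 10.043 kJ/mol
  T = 327.1 K: K = (2.645, 0.330, 0.225), RR gives ψ = 0.220, H_out = 6.990 kJ/mol
  T = 323.2 K: K = (2.523, 0.314, 0.211), RR gives ψ = 0.181, H_out = 5.327 kJ/mol
  T = 325.1 K: K = (2.582, 0.321, 0.218), RR gives ψ = 0.200, H_out = 6.149 kJ/mol
Linear interpolation between T = 323.2 (H_out = 5.327) and T = 325.1 (H_out = 6.149) on hF = 5.852 gives T ≈ 324.4 K, at which ψ = 0.19.

T = 324.4 K, V/F = 0.19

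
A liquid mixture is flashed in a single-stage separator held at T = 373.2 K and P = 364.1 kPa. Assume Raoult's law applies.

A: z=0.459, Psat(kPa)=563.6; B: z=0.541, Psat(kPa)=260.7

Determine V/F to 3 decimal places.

V/F = 0.629

Raoult's law: Kᵢ = Pᵢˢᵃᵗ/P = Pᵢˢᵃᵗ/364.1.
  K_A = 563.6/364.1 = 1.54793, K_B = 260.7/364.1 = 0.71601
Material balance + equilibrium reduce to Σ zᵢ(Kᵢ−1)/(1+V/F(Kᵢ−1)) = 0.
g(0) = ΣzᵢKᵢ − 1 = 0.098 and g(1) = 1 − Σzᵢ/Kᵢ = -0.052, so a root lies in (0, 1).
Binary case is linear: z₁(K₁−1)(1+V/F(K₂−1)) + z₂(K₂−1)(1+V/F(K₁−1)) = 0
⇒ V/F = [z₁(K₁−1)+z₂(K₂−1)] / [−(K₁−1)(K₂−1)] = 0.0979/0.1556 = 0.629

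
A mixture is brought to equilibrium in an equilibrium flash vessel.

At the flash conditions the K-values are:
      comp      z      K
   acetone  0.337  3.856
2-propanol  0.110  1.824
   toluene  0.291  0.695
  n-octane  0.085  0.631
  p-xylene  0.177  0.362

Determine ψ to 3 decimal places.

Rachford–Rice: g(ψ) = Σ zᵢ(Kᵢ−1)/(1+ψ(Kᵢ−1)) = 0.
g(0) = ΣzᵢKᵢ − 1 = 0.820 and g(1) = 1 − Σzᵢ/Kᵢ = -0.190, so a root lies in (0, 1).
Newton–Raphson from ψ = 0.41:
  ψ = 0.410: g = 0.2198, g' = -0.809 → ψ = 0.682
  ψ = 0.682: g = 0.0308, g' = -0.637 → ψ = 0.730
Converged at ψ = 0.730.

ψ = 0.730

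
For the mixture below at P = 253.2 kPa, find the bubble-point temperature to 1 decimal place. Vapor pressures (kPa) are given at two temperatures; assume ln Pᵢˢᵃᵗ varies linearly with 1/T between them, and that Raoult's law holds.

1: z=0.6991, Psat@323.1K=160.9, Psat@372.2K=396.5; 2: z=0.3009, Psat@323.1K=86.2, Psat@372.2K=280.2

T = 352.4 K

Bubble-point temperature: ΣzᵢPᵢˢᵃᵗ(T) = P. Interpolate ln Pᵢˢᵃᵗ = aᵢ + bᵢ/T.
  T = 323.1 K: ΣzᵢPᵢˢᵃᵗ = 138.42 kPa
  T = 372.2 K: ΣzᵢPᵢˢᵃᵗ = 361.51 kPa
  T = 347.6 K: ΣzᵢPᵢˢᵃᵗ = 230.82 kPa
  T = 359.9 K: ΣzᵢPᵢˢᵃᵗ = 290.98 kPa
  T = 353.8 K: ΣzᵢPᵢˢᵃᵗ = 259.90 kPa
  T = 350.7 K: ΣzᵢPᵢˢᵃᵗ = 245.05 kPa
  T = 352.2 K: ΣzᵢPᵢˢᵃᵗ = 252.16 kPa
Interpolating between 352.2 K and 353.8 K gives T ≈ 352.4 K.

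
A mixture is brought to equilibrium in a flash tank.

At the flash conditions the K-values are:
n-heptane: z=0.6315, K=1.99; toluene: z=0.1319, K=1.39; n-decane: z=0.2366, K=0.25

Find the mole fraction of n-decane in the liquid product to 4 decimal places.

Let ψ = V/F and solve Σ zᵢ(Kᵢ−1)/(1+ψ(Kᵢ−1)) = 0.
Check two-phase: ΣzᵢKᵢ = 1.4992 > 1 and Σzᵢ/Kᵢ = 1.3586 > 1, so g(0) = 0.4992 > 0 and g(1) = -0.3586 < 0.
Newton–Raphson from ψ = 0.5:
  ψ = 0.5000: g = 0.17731, g' = -0.6317 → ψ = 0.7807
  ψ = 0.7807: g = -0.03606, g' = -0.9834 → ψ = 0.7440
  ψ = 0.7440: g = -0.00161, g' = -0.8986 → ψ = 0.7422
Converged at ψ = 0.7422.
Compositions from xᵢ = zᵢ/(1+ψ(Kᵢ−1)), yᵢ = Kᵢxᵢ:
  n-heptane: x = 0.3640, y = 0.7244
  toluene: x = 0.1023, y = 0.1422
  n-decane: x = 0.5337, y = 0.1334

x_n-decane = 0.5337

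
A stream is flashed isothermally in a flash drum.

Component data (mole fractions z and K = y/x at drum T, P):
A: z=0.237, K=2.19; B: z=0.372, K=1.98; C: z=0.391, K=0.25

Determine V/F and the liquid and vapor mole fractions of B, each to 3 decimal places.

Material balance + equilibrium reduce to Σ zᵢ(Kᵢ−1)/(1+V/F(Kᵢ−1)) = 0.
Feasibility: ΣzᵢKᵢ = 1.353, Σzᵢ/Kᵢ = 1.860 — both > 1, two phases present.
Newton–Raphson from V/F = 0.48:
  V/F = 0.480: g = -0.0308, g' = -0.838 → V/F = 0.443
Converged at V/F = 0.443.
Compositions from xᵢ = zᵢ/(1+V/F(Kᵢ−1)), yᵢ = Kᵢxᵢ:
  A: x = 0.155, y = 0.340
  B: x = 0.259, y = 0.514
  C: x = 0.585, y = 0.146

V/F = 0.443, x_B = 0.259, y_B = 0.514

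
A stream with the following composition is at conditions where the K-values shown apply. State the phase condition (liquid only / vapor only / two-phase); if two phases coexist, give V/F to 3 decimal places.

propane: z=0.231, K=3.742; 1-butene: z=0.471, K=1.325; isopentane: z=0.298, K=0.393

ΣzᵢKᵢ = 1.606; Σzᵢ/Kᵢ = 1.175.
Both exceed 1, so a two-phase solution exists.
Rachford–Rice: g(ψ) = Σ zᵢ(Kᵢ−1)/(1+ψ(Kᵢ−1)) = 0.
Iterate (Newton) starting at ψ = 0.5:
  ψ = 0.500: g = 0.1391, g' = -0.572 → ψ = 0.743
  ψ = 0.743: g = 0.0023, g' = -0.585 → ψ = 0.747
Converged at ψ = 0.747.

two-phase, V/F = 0.747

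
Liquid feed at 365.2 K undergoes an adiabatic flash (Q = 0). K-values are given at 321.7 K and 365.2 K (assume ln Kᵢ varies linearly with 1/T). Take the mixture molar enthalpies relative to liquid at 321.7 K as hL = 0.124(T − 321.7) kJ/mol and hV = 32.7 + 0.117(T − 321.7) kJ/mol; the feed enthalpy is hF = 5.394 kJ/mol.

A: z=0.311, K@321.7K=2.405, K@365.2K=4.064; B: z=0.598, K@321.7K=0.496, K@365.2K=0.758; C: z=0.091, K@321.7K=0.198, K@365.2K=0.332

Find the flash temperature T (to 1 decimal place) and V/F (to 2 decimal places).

T = 325.9 K, V/F = 0.15

Adiabatic flash: solve Rachford–Rice at each trial T, then check hF = ψ·hV(T) + (1−ψ)·hL(T).
  T = 321.7 K: K = (2.405, 0.496, 0.198), RR gives ψ = 0.081, H_out = 2.650 kJ/mol
  T = 365.2 K: K = (4.064, 0.758, 0.332), RR gives ψ = 0.730, H_out = 29.042 kJ/mol
  T = 343.4 K: K = (3.177, 0.621, 0.260), RR gives ψ = 0.399, H_out = 15.674 kJ/mol
  T = 332.5 K: K = (2.775, 0.557, 0.228), RR gives ψ = 0.246, H_out = 9.367 kJ/mol
  T = 327.1 K: K = (2.586, 0.526, 0.213), RR gives ψ = 0.167, H_out = 6.113 kJ/mol
  T = 324.4 K: K = (2.495, 0.511, 0.205), RR gives ψ = 0.125, H_out = 4.415 kJ/mol
  T = 325.8 K: K = (2.542, 0.519, 0.209), RR gives ψ = 0.147, H_out = 5.302 kJ/mol
Linear interpolation between T = 325.8 (H_out = 5.302) and T = 327.1 (H_out = 6.113) on hF = 5.394 gives T ≈ 325.9 K, at which ψ = 0.15.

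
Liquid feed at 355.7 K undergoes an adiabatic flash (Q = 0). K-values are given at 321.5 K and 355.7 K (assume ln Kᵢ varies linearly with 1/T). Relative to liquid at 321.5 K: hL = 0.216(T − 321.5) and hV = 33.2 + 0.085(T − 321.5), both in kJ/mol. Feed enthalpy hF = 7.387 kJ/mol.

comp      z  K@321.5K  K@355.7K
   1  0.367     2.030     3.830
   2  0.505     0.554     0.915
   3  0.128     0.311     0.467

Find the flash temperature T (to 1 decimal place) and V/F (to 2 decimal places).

Adiabatic flash: solve Rachford–Rice at each trial T, then check hF = ψ·hV(T) + (1−ψ)·hL(T).
  T = 321.5 K: K = (2.030, 0.554, 0.311), RR gives ψ = 0.125, H_out = 4.141 kJ/mol
  T = 355.7 K: K = (3.830, 0.915, 0.467), RR gives ψ = 1.000, H_out = 36.107 kJ/mol
  T = 338.6 K: K = (2.833, 0.721, 0.385), RR gives ψ = 0.658, H_out = 24.080 kJ/mol
  T = 330.1 K: K = (2.411, 0.635, 0.347), RR gives ψ = 0.404, H_out = 14.810 kJ/mol
  T = 325.8 K: K = (2.215, 0.594, 0.329), RR gives ψ = 0.270, H_out = 9.755 kJ/mol
  T = 323.6 K: K = (2.119, 0.573, 0.320), RR gives ψ = 0.198, H_out = 6.974 kJ/mol
Linear interpolation between T = 323.6 (H_out = 6.974) and T = 325.8 (H_out = 9.755) on hF = 7.387 gives T ≈ 323.9 K, at which ψ = 0.21.

T = 323.9 K, V/F = 0.21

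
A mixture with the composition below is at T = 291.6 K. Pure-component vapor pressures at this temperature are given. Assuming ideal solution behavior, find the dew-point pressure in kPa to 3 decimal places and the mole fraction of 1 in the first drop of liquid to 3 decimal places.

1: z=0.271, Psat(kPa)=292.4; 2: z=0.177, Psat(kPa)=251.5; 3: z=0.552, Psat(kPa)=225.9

Pdew = 245.450 kPa, x_1 = 0.227

At the dew point ψ → 1, so Σzᵢ/Kᵢ = 1 with Kᵢ = Pᵢˢᵃᵗ/P ⇒ 1/P = Σzᵢ/Pᵢˢᵃᵗ.
1/P = 0.271/292.4 + 0.177/251.5 + 0.552/225.9 = 0.004074 ⇒ P = 245.450 kPa
xᵢ = zᵢP/Pᵢˢᵃᵗ ⇒ x_1 = 0.271·245.450/292.4 = 0.227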